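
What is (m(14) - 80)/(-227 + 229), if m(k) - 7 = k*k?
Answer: 123/2 ≈ 61.500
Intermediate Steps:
m(k) = 7 + k² (m(k) = 7 + k*k = 7 + k²)
(m(14) - 80)/(-227 + 229) = ((7 + 14²) - 80)/(-227 + 229) = ((7 + 196) - 80)/2 = (203 - 80)*(½) = 123*(½) = 123/2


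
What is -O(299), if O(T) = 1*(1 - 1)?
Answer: 0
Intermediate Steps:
O(T) = 0 (O(T) = 1*0 = 0)
-O(299) = -1*0 = 0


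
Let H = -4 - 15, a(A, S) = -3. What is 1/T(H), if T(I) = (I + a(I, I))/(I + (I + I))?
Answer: 57/22 ≈ 2.5909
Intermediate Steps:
H = -19
T(I) = (-3 + I)/(3*I) (T(I) = (I - 3)/(I + (I + I)) = (-3 + I)/(I + 2*I) = (-3 + I)/((3*I)) = (-3 + I)*(1/(3*I)) = (-3 + I)/(3*I))
1/T(H) = 1/((⅓)*(-3 - 19)/(-19)) = 1/((⅓)*(-1/19)*(-22)) = 1/(22/57) = 57/22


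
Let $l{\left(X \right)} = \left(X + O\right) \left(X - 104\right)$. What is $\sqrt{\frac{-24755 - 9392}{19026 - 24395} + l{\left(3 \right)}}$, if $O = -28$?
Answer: $\frac{2 \sqrt{18242347942}}{5369} \approx 50.313$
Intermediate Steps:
$l{\left(X \right)} = \left(-104 + X\right) \left(-28 + X\right)$ ($l{\left(X \right)} = \left(X - 28\right) \left(X - 104\right) = \left(-28 + X\right) \left(-104 + X\right) = \left(-104 + X\right) \left(-28 + X\right)$)
$\sqrt{\frac{-24755 - 9392}{19026 - 24395} + l{\left(3 \right)}} = \sqrt{\frac{-24755 - 9392}{19026 - 24395} + \left(2912 + 3^{2} - 396\right)} = \sqrt{- \frac{34147}{-5369} + \left(2912 + 9 - 396\right)} = \sqrt{\left(-34147\right) \left(- \frac{1}{5369}\right) + 2525} = \sqrt{\frac{34147}{5369} + 2525} = \sqrt{\frac{13590872}{5369}} = \frac{2 \sqrt{18242347942}}{5369}$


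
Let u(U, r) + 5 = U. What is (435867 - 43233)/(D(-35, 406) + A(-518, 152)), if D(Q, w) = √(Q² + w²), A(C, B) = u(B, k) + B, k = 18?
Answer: -58698783/38330 + 1374219*√3389/38330 ≈ 555.74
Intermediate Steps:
u(U, r) = -5 + U
A(C, B) = -5 + 2*B (A(C, B) = (-5 + B) + B = -5 + 2*B)
(435867 - 43233)/(D(-35, 406) + A(-518, 152)) = (435867 - 43233)/(√((-35)² + 406²) + (-5 + 2*152)) = 392634/(√(1225 + 164836) + (-5 + 304)) = 392634/(√166061 + 299) = 392634/(7*√3389 + 299) = 392634/(299 + 7*√3389)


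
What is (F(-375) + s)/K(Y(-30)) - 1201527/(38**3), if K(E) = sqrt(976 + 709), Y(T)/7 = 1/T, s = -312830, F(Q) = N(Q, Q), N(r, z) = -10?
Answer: -1201527/54872 - 62568*sqrt(1685)/337 ≈ -7643.1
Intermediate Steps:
F(Q) = -10
Y(T) = 7/T
K(E) = sqrt(1685)
(F(-375) + s)/K(Y(-30)) - 1201527/(38**3) = (-10 - 312830)/(sqrt(1685)) - 1201527/(38**3) = -62568*sqrt(1685)/337 - 1201527/54872 = -1201527/54872 - 62568*sqrt(1685)/337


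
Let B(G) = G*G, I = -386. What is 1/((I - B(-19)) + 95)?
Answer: -1/652 ≈ -0.0015337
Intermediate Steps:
B(G) = G²
1/((I - B(-19)) + 95) = 1/((-386 - 1*(-19)²) + 95) = 1/((-386 - 1*361) + 95) = 1/((-386 - 361) + 95) = 1/(-747 + 95) = 1/(-652) = -1/652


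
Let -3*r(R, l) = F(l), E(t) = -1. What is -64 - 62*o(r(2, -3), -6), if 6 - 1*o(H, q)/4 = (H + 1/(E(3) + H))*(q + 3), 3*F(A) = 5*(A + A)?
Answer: -30456/7 ≈ -4350.9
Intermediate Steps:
F(A) = 10*A/3 (F(A) = (5*(A + A))/3 = (5*(2*A))/3 = (10*A)/3 = 10*A/3)
r(R, l) = -10*l/9
o(H, q) = 24 - 4*(3 + q)*(H + 1/(-1 + H)) (o(H, q) = 24 - 4*(H + 1/(-1 + H))*(q + 3) = 24 - 4*(H + 1/(-1 + H))*(3 + q) = 24 - 4*(3 + q)*(H + 1/(-1 + H)))
-64 - 62*o(r(2, -3), -6) = -64 - 248*(-9 - 1*(-6) - 3*(-10/9*(-3))**2 + 9*(-10/9*(-3)) - 10/9*(-3)*(-6) - 1*(-6)*(-10/9*(-3))**2)/(-1 - 10/9*(-3)) = -64 - 248*(-9 + 6 - 3*(10/3)**2 + 9*(10/3) + (10/3)*(-6) - 1*(-6)*(10/3)**2)/(-1 + 10/3) = -64 - 248*(-9 + 6 - 3*100/9 + 30 - 20 - 1*(-6)*100/9)/7/3 = -64 - 248*3*(-9 + 6 - 100/3 + 30 - 20 + 200/3)/7 = -64 - 248*3*121/(7*3) = -64 - 62*484/7 = -64 - 30008/7 = -30456/7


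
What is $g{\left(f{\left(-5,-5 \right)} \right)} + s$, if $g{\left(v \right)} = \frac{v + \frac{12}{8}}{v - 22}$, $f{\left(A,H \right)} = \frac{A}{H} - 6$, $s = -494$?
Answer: $- \frac{26669}{54} \approx -493.87$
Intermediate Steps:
$f{\left(A,H \right)} = -6 + \frac{A}{H}$ ($f{\left(A,H \right)} = \frac{A}{H} - 6 = -6 + \frac{A}{H}$)
$g{\left(v \right)} = \frac{\frac{3}{2} + v}{-22 + v}$ ($g{\left(v \right)} = \frac{v + 12 \cdot \frac{1}{8}}{-22 + v} = \frac{v + \frac{3}{2}}{-22 + v} = \frac{\frac{3}{2} + v}{-22 + v}$)
$g{\left(f{\left(-5,-5 \right)} \right)} + s = \frac{\frac{3}{2} - \left(6 + \frac{5}{-5}\right)}{-22 - \left(6 + \frac{5}{-5}\right)} - 494 = \frac{\frac{3}{2} - 5}{-22 - 5} - 494 = \frac{1}{-27} \left(- \frac{7}{2}\right) - 494 = \left(- \frac{1}{27}\right) \left(- \frac{7}{2}\right) - 494 = \frac{7}{54} - 494 = - \frac{26669}{54}$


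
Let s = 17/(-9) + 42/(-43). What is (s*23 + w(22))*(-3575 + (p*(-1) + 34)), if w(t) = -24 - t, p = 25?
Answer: 154439894/387 ≈ 3.9907e+5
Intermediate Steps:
s = -1109/387 (s = 17*(-⅑) + 42*(-1/43) = -17/9 - 42/43 = -1109/387 ≈ -2.8656)
(s*23 + w(22))*(-3575 + (p*(-1) + 34)) = (-1109/387*23 + (-24 - 1*22))*(-3575 + (25*(-1) + 34)) = (-25507/387 + (-24 - 22))*(-3575 + (-25 + 34)) = (-25507/387 - 46)*(-3575 + 9) = -43309/387*(-3566) = 154439894/387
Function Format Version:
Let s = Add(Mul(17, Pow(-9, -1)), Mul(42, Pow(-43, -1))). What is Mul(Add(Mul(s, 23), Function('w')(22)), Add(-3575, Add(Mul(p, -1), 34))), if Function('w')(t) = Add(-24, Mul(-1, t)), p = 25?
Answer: Rational(154439894, 387) ≈ 3.9907e+5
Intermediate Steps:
s = Rational(-1109, 387) (s = Add(Mul(17, Rational(-1, 9)), Mul(42, Rational(-1, 43))) = Add(Rational(-17, 9), Rational(-42, 43)) = Rational(-1109, 387) ≈ -2.8656)
Mul(Add(Mul(s, 23), Function('w')(22)), Add(-3575, Add(Mul(p, -1), 34))) = Mul(Add(Mul(Rational(-1109, 387), 23), Add(-24, Mul(-1, 22))), Add(-3575, Add(Mul(25, -1), 34))) = Mul(Add(Rational(-25507, 387), Add(-24, -22)), Add(-3575, Add(-25, 34))) = Mul(Add(Rational(-25507, 387), -46), Add(-3575, 9)) = Mul(Rational(-43309, 387), -3566) = Rational(154439894, 387)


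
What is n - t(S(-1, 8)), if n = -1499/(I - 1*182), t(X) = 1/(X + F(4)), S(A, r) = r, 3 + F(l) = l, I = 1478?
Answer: -1643/1296 ≈ -1.2677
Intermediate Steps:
F(l) = -3 + l
t(X) = 1/(1 + X) (t(X) = 1/(X + (-3 + 4)) = 1/(X + 1) = 1/(1 + X))
n = -1499/1296 (n = -1499/(1478 - 1*182) = -1499/(1478 - 182) = -1499/1296 ≈ -1.1566)
n - t(S(-1, 8)) = -1499/1296 - 1/(1 + 8) = -1499/1296 - 1/9 = -1499/1296 - 1*⅑ = -1499/1296 - ⅑ = -1643/1296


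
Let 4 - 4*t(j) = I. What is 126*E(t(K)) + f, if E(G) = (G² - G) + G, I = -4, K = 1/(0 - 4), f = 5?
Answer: 509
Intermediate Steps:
K = -¼ (K = 1/(-4) = -¼ ≈ -0.25000)
t(j) = 2 (t(j) = 1 - ¼*(-4) = 1 + 1 = 2)
E(G) = G²
126*E(t(K)) + f = 126*2² + 5 = 126*4 + 5 = 504 + 5 = 509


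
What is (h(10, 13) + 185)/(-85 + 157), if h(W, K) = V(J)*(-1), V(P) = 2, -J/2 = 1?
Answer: 61/24 ≈ 2.5417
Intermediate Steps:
J = -2 (J = -2*1 = -2)
h(W, K) = -2 (h(W, K) = 2*(-1) = -2)
(h(10, 13) + 185)/(-85 + 157) = (-2 + 185)/(-85 + 157) = 183/72 = 183*(1/72) = 61/24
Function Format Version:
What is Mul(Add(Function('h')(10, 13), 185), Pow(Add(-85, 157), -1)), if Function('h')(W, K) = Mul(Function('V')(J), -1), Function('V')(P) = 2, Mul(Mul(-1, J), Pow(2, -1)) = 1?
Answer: Rational(61, 24) ≈ 2.5417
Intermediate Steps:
J = -2 (J = Mul(-2, 1) = -2)
Function('h')(W, K) = -2 (Function('h')(W, K) = Mul(2, -1) = -2)
Mul(Add(Function('h')(10, 13), 185), Pow(Add(-85, 157), -1)) = Mul(Add(-2, 185), Pow(Add(-85, 157), -1)) = Mul(183, Pow(72, -1)) = Mul(183, Rational(1, 72)) = Rational(61, 24)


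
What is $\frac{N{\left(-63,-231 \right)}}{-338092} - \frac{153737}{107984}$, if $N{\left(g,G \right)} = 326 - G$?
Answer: $- \frac{13009349223}{9127131632} \approx -1.4253$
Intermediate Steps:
$\frac{N{\left(-63,-231 \right)}}{-338092} - \frac{153737}{107984} = \frac{326 - -231}{-338092} - \frac{153737}{107984} = \left(326 + 231\right) \left(- \frac{1}{338092}\right) - \frac{153737}{107984} = 557 \left(- \frac{1}{338092}\right) - \frac{153737}{107984} = - \frac{557}{338092} - \frac{153737}{107984} = - \frac{13009349223}{9127131632}$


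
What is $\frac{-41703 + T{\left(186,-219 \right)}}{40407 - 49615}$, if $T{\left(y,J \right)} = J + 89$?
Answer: $\frac{41833}{9208} \approx 4.5431$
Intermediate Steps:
$T{\left(y,J \right)} = 89 + J$
$\frac{-41703 + T{\left(186,-219 \right)}}{40407 - 49615} = \frac{-41703 + \left(89 - 219\right)}{40407 - 49615} = \frac{-41703 - 130}{-9208} = \left(-41833\right) \left(- \frac{1}{9208}\right) = \frac{41833}{9208}$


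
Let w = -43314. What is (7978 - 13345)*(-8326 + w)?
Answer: 277151880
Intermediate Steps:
(7978 - 13345)*(-8326 + w) = (7978 - 13345)*(-8326 - 43314) = -5367*(-51640) = 277151880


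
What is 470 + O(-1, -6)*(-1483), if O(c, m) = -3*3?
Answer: 13817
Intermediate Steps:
O(c, m) = -9
470 + O(-1, -6)*(-1483) = 470 - 9*(-1483) = 470 + 13347 = 13817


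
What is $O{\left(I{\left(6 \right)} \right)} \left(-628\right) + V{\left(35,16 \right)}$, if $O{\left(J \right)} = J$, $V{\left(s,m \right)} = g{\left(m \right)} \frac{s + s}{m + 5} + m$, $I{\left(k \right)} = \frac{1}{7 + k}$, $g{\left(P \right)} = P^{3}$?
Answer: $\frac{531220}{39} \approx 13621.0$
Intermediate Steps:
$V{\left(s,m \right)} = m + \frac{2 s m^{3}}{5 + m}$ ($V{\left(s,m \right)} = m^{3} \frac{s + s}{m + 5} + m = m^{3} \frac{2 s}{5 + m} + m = \frac{2 s m^{3}}{5 + m} + m = m + \frac{2 s m^{3}}{5 + m}$)
$O{\left(I{\left(6 \right)} \right)} \left(-628\right) + V{\left(35,16 \right)} = \frac{1}{7 + 6} \left(-628\right) + \frac{16 \left(5 + 16 + 2 \cdot 35 \cdot 16^{2}\right)}{5 + 16} = \frac{1}{13} \left(-628\right) + \frac{16 \left(5 + 16 + 2 \cdot 35 \cdot 256\right)}{21} = \frac{1}{13} \left(-628\right) + 16 \cdot \frac{1}{21} \left(5 + 16 + 17920\right) = - \frac{628}{13} + 16 \cdot \frac{1}{21} \cdot 17941 = - \frac{628}{13} + \frac{41008}{3} = \frac{531220}{39}$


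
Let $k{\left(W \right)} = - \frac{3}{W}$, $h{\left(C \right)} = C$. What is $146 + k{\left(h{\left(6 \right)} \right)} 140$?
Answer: $76$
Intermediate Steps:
$146 + k{\left(h{\left(6 \right)} \right)} 140 = 146 + - \frac{3}{6} \cdot 140 = 146 + \left(-3\right) \frac{1}{6} \cdot 140 = 146 - 70 = 76$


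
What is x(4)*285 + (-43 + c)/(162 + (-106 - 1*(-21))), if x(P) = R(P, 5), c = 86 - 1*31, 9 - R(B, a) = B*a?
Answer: -241383/77 ≈ -3134.8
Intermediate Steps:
R(B, a) = 9 - B*a
c = 55 (c = 86 - 31 = 55)
x(P) = 9 - 5*P (x(P) = 9 - 1*P*5 = 9 - 5*P)
x(4)*285 + (-43 + c)/(162 + (-106 - 1*(-21))) = (9 - 5*4)*285 + (-43 + 55)/(162 + (-106 - 1*(-21))) = (9 - 20)*285 + 12/(162 + (-106 + 21)) = -11*285 + 12/(162 - 85) = -3135 + 12/77 = -241383/77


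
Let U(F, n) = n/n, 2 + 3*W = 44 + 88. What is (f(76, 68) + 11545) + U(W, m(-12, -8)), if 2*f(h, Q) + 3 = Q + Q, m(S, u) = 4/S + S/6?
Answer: 23225/2 ≈ 11613.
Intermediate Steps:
W = 130/3 (W = -⅔ + (44 + 88)/3 = -⅔ + (⅓)*132 = -⅔ + 44 = 130/3 ≈ 43.333)
m(S, u) = 4/S + S/6 (m(S, u) = 4/S + S*(⅙) = 4/S + S/6)
f(h, Q) = -3/2 + Q (f(h, Q) = -3/2 + (Q + Q)/2 = -3/2 + (2*Q)/2 = -3/2 + Q)
U(F, n) = 1
(f(76, 68) + 11545) + U(W, m(-12, -8)) = ((-3/2 + 68) + 11545) + 1 = (133/2 + 11545) + 1 = 23223/2 + 1 = 23225/2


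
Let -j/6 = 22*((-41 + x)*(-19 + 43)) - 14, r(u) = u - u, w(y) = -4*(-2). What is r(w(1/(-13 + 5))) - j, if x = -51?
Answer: -291540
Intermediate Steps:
w(y) = 8
r(u) = 0
j = 291540 (j = -6*(22*((-41 - 51)*(-19 + 43)) - 14) = -6*(22*(-92*24) - 14) = -6*(22*(-2208) - 14) = -6*(-48576 - 14) = -6*(-48590) = 291540)
r(w(1/(-13 + 5))) - j = 0 - 1*291540 = 0 - 291540 = -291540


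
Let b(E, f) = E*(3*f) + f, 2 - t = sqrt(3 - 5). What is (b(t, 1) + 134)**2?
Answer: 19863 - 846*I*sqrt(2) ≈ 19863.0 - 1196.4*I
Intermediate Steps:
t = 2 - I*sqrt(2) (t = 2 - sqrt(3 - 5) = 2 - sqrt(-2) = 2 - I*sqrt(2) ≈ 2.0 - 1.4142*I)
b(E, f) = f + 3*E*f (b(E, f) = 3*E*f + f = f + 3*E*f)
(b(t, 1) + 134)**2 = (1*(1 + 3*(2 - I*sqrt(2))) + 134)**2 = (1*(1 + (6 - 3*I*sqrt(2))) + 134)**2 = (1*(7 - 3*I*sqrt(2)) + 134)**2 = ((7 - 3*I*sqrt(2)) + 134)**2 = (141 - 3*I*sqrt(2))**2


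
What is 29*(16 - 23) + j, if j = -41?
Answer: -244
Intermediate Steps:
29*(16 - 23) + j = 29*(16 - 23) - 41 = 29*(-7) - 41 = -203 - 41 = -244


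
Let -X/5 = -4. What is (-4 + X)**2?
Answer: 256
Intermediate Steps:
X = 20 (X = -5*(-4) = 20)
(-4 + X)**2 = (-4 + 20)**2 = 16**2 = 256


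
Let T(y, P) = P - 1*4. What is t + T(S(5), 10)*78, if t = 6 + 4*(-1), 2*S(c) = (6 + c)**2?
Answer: 470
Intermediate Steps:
S(c) = (6 + c)**2/2
t = 2 (t = 6 - 4 = 2)
T(y, P) = -4 + P (T(y, P) = P - 4 = -4 + P)
t + T(S(5), 10)*78 = 2 + (-4 + 10)*78 = 2 + 6*78 = 2 + 468 = 470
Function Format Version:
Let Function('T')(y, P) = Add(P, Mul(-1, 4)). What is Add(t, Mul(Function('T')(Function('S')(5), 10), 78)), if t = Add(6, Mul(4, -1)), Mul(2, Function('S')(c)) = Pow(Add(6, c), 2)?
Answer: 470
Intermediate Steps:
Function('S')(c) = Mul(Rational(1, 2), Pow(Add(6, c), 2))
t = 2 (t = Add(6, -4) = 2)
Function('T')(y, P) = Add(-4, P) (Function('T')(y, P) = Add(P, -4) = Add(-4, P))
Add(t, Mul(Function('T')(Function('S')(5), 10), 78)) = Add(2, Mul(Add(-4, 10), 78)) = Add(2, Mul(6, 78)) = Add(2, 468) = 470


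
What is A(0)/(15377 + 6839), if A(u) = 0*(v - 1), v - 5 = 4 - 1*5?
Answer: 0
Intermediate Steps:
v = 4 (v = 5 + (4 - 1*5) = 5 + (4 - 5) = 5 - 1 = 4)
A(u) = 0 (A(u) = 0*(4 - 1) = 0*3 = 0)
A(0)/(15377 + 6839) = 0/(15377 + 6839) = 0/22216 = (1/22216)*0 = 0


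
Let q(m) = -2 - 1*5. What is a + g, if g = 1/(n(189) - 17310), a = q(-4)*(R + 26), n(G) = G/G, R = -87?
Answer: 7390942/17309 ≈ 427.00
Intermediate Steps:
q(m) = -7 (q(m) = -2 - 5 = -7)
n(G) = 1
a = 427 (a = -7*(-87 + 26) = -7*(-61) = 427)
g = -1/17309 (g = 1/(1 - 17310) = 1/(-17309) = -1/17309 ≈ -5.7773e-5)
a + g = 427 - 1/17309 = 7390942/17309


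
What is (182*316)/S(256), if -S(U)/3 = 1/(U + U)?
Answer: -29446144/3 ≈ -9.8154e+6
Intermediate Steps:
S(U) = -3/(2*U) (S(U) = -3/(U + U) = -3*1/(2*U) = -3/(2*U))
(182*316)/S(256) = (182*316)/((-3/2/256)) = 57512/((-3/2*1/256)) = 57512/(-3/512) = 57512*(-512/3) = -29446144/3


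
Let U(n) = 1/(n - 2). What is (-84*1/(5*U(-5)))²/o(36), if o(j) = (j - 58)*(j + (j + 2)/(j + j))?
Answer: -6223392/361625 ≈ -17.210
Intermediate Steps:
U(n) = 1/(-2 + n)
o(j) = (-58 + j)*(j + (2 + j)/(2*j)) (o(j) = (-58 + j)*(j + (2 + j)/((2*j))) = (-58 + j)*(j + (2 + j)*(1/(2*j))) = (-58 + j)*(j + (2 + j)/(2*j)))
(-84*1/(5*U(-5)))²/o(36) = (-84/(5/(-2 - 5)))²/(-28 + 36² - 58/36 - 115/2*36) = (-84/(5/(-7)))²/(-28 + 1296 - 58*1/36 - 2070) = (-84/((-⅐*5)))²/(-28 + 1296 - 29/18 - 2070) = (-84/(-5/7))²/(-14465/18) = (-84*(-7/5))²*(-18/14465) = (588/5)²*(-18/14465) = (345744/25)*(-18/14465) = -6223392/361625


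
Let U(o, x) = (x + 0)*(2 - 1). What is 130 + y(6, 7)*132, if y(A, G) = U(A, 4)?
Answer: 658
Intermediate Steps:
U(o, x) = x (U(o, x) = x*1 = x)
y(A, G) = 4
130 + y(6, 7)*132 = 130 + 4*132 = 130 + 528 = 658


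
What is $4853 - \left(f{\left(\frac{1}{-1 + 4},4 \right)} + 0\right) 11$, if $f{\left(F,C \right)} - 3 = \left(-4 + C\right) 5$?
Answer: $4820$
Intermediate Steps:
$f{\left(F,C \right)} = -17 + 5 C$ ($f{\left(F,C \right)} = 3 + \left(-4 + C\right) 5 = 3 + \left(-20 + 5 C\right) = -17 + 5 C$)
$4853 - \left(f{\left(\frac{1}{-1 + 4},4 \right)} + 0\right) 11 = 4853 - \left(\left(-17 + 5 \cdot 4\right) + 0\right) 11 = 4853 - \left(\left(-17 + 20\right) + 0\right) 11 = 4853 - \left(3 + 0\right) 11 = 4853 - 3 \cdot 11 = 4853 - 33 = 4820$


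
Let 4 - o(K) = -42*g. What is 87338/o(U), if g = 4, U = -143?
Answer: 43669/86 ≈ 507.78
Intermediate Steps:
o(K) = 172 (o(K) = 4 - (-42)*4 = 4 - 1*(-168) = 4 + 168 = 172)
87338/o(U) = 87338/172 = 87338*(1/172) = 43669/86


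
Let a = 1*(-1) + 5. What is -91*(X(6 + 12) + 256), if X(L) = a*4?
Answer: -24752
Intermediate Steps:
a = 4 (a = -1 + 5 = 4)
X(L) = 16 (X(L) = 4*4 = 16)
-91*(X(6 + 12) + 256) = -91*(16 + 256) = -91*272 = -24752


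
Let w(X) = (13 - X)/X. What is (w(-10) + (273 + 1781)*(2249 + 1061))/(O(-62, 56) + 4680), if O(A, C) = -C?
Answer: 67987377/46240 ≈ 1470.3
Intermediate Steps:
w(X) = (13 - X)/X
(w(-10) + (273 + 1781)*(2249 + 1061))/(O(-62, 56) + 4680) = ((13 - 1*(-10))/(-10) + (273 + 1781)*(2249 + 1061))/(-1*56 + 4680) = (-(13 + 10)/10 + 2054*3310)/(-56 + 4680) = (-⅒*23 + 6798740)/4624 = (-23/10 + 6798740)*(1/4624) = (67987377/10)*(1/4624) = 67987377/46240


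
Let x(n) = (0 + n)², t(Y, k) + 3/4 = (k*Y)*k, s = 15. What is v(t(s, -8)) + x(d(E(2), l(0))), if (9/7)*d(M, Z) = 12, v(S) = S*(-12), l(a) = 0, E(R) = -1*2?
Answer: -102815/9 ≈ -11424.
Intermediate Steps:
E(R) = -2
t(Y, k) = -¾ + Y*k² (t(Y, k) = -¾ + (k*Y)*k = -¾ + (Y*k)*k = -¾ + Y*k²)
v(S) = -12*S
d(M, Z) = 28/3 (d(M, Z) = (7/9)*12 = 28/3)
x(n) = n²
v(t(s, -8)) + x(d(E(2), l(0))) = -12*(-¾ + 15*(-8)²) + (28/3)² = -12*(-¾ + 15*64) + 784/9 = -12*(-¾ + 960) + 784/9 = -12*3837/4 + 784/9 = -11511 + 784/9 = -102815/9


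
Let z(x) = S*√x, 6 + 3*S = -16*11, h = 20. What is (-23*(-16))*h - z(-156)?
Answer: 7360 + 364*I*√39/3 ≈ 7360.0 + 757.73*I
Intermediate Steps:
S = -182/3 (S = -2 + (-16*11)/3 = -2 + (⅓)*(-176) = -2 - 176/3 = -182/3 ≈ -60.667)
z(x) = -182*√x/3
(-23*(-16))*h - z(-156) = -23*(-16)*20 - (-182)*√(-156)/3 = 368*20 - (-182)*2*I*√39/3 = 7360 - (-364)*I*√39/3 = 7360 + 364*I*√39/3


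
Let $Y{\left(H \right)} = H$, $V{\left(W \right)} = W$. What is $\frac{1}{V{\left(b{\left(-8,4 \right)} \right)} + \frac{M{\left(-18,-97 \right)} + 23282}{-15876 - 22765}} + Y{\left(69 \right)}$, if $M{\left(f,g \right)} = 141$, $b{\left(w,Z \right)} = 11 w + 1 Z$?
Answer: $\frac{225540782}{3269267} \approx 68.988$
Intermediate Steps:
$b{\left(w,Z \right)} = Z + 11 w$ ($b{\left(w,Z \right)} = 11 w + Z = Z + 11 w$)
$\frac{1}{V{\left(b{\left(-8,4 \right)} \right)} + \frac{M{\left(-18,-97 \right)} + 23282}{-15876 - 22765}} + Y{\left(69 \right)} = \frac{1}{\left(4 + 11 \left(-8\right)\right) + \frac{141 + 23282}{-15876 - 22765}} + 69 = \frac{1}{\left(4 - 88\right) + \frac{23423}{-38641}} + 69 = \frac{1}{-84 + 23423 \left(- \frac{1}{38641}\right)} + 69 = \frac{1}{-84 - \frac{23423}{38641}} + 69 = \frac{1}{- \frac{3269267}{38641}} + 69 = - \frac{38641}{3269267} + 69 = \frac{225540782}{3269267}$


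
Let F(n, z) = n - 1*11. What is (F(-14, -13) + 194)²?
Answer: 28561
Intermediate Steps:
F(n, z) = -11 + n (F(n, z) = n - 11 = -11 + n)
(F(-14, -13) + 194)² = ((-11 - 14) + 194)² = (-25 + 194)² = 169² = 28561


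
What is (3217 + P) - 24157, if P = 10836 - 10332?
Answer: -20436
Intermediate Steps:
P = 504
(3217 + P) - 24157 = (3217 + 504) - 24157 = 3721 - 24157 = -20436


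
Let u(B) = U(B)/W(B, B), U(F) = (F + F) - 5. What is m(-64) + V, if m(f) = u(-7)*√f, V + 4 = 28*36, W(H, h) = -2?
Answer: 1004 + 76*I ≈ 1004.0 + 76.0*I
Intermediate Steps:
U(F) = -5 + 2*F (U(F) = 2*F - 5 = -5 + 2*F)
V = 1004 (V = -4 + 28*36 = -4 + 1008 = 1004)
u(B) = 5/2 - B (u(B) = (-5 + 2*B)/(-2) = (-5 + 2*B)*(-½) = 5/2 - B)
m(f) = 19*√f/2 (m(f) = (5/2 - 1*(-7))*√f = (5/2 + 7)*√f = 19*√f/2)
m(-64) + V = 19*√(-64)/2 + 1004 = 19*(8*I)/2 + 1004 = 76*I + 1004 = 1004 + 76*I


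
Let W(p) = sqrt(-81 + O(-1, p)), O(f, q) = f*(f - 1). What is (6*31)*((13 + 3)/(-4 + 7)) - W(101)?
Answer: 992 - I*sqrt(79) ≈ 992.0 - 8.8882*I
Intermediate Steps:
O(f, q) = f*(-1 + f)
W(p) = I*sqrt(79) (W(p) = sqrt(-81 - (-1 - 1)) = sqrt(-81 - 1*(-2)) = sqrt(-81 + 2) = sqrt(-79) = I*sqrt(79))
(6*31)*((13 + 3)/(-4 + 7)) - W(101) = (6*31)*((13 + 3)/(-4 + 7)) - I*sqrt(79) = 186*(16/3) - I*sqrt(79) = 992 - I*sqrt(79)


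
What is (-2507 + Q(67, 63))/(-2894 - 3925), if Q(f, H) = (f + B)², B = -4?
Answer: -1462/6819 ≈ -0.21440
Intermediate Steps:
Q(f, H) = (-4 + f)² (Q(f, H) = (f - 4)² = (-4 + f)²)
(-2507 + Q(67, 63))/(-2894 - 3925) = (-2507 + (-4 + 67)²)/(-2894 - 3925) = (-2507 + 63²)/(-6819) = (-2507 + 3969)*(-1/6819) = 1462*(-1/6819) = -1462/6819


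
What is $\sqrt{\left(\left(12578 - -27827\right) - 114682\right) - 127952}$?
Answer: $i \sqrt{202229} \approx 449.7 i$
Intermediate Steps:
$\sqrt{\left(\left(12578 - -27827\right) - 114682\right) - 127952} = \sqrt{\left(\left(12578 + 27827\right) - 114682\right) - 127952} = \sqrt{\left(40405 - 114682\right) - 127952} = \sqrt{-74277 - 127952} = \sqrt{-202229} = i \sqrt{202229}$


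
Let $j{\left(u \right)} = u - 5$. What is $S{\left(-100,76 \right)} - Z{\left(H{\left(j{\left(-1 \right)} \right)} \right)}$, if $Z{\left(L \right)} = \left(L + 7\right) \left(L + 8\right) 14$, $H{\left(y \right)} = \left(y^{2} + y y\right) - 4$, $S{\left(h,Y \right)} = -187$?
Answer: $-79987$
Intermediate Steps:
$j{\left(u \right)} = -5 + u$
$H{\left(y \right)} = -4 + 2 y^{2}$ ($H{\left(y \right)} = \left(y^{2} + y^{2}\right) - 4 = 2 y^{2} - 4 = -4 + 2 y^{2}$)
$Z{\left(L \right)} = 14 \left(7 + L\right) \left(8 + L\right)$ ($Z{\left(L \right)} = \left(7 + L\right) \left(8 + L\right) 14 = 14 \left(7 + L\right) \left(8 + L\right)$)
$S{\left(-100,76 \right)} - Z{\left(H{\left(j{\left(-1 \right)} \right)} \right)} = -187 - \left(784 + 14 \left(-4 + 2 \left(-5 - 1\right)^{2}\right)^{2} + 210 \left(-4 + 2 \left(-5 - 1\right)^{2}\right)\right) = -187 - \left(784 + 14 \left(-4 + 2 \left(-6\right)^{2}\right)^{2} + 210 \left(-4 + 2 \left(-6\right)^{2}\right)\right) = -187 - \left(784 + 14 \left(-4 + 2 \cdot 36\right)^{2} + 210 \left(-4 + 2 \cdot 36\right)\right) = -187 - \left(784 + 14 \left(-4 + 72\right)^{2} + 210 \left(-4 + 72\right)\right) = -187 - \left(784 + 14 \cdot 68^{2} + 210 \cdot 68\right) = -187 - \left(784 + 14 \cdot 4624 + 14280\right) = -187 - \left(784 + 64736 + 14280\right) = -187 - 79800 = -79987$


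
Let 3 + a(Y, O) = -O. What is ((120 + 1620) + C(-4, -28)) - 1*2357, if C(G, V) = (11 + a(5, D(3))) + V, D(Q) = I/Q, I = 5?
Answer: -1916/3 ≈ -638.67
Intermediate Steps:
D(Q) = 5/Q
a(Y, O) = -3 - O
C(G, V) = 19/3 + V (C(G, V) = (11 + (-3 - 5/3)) + V = (11 - 14/3) + V = 19/3 + V)
((120 + 1620) + C(-4, -28)) - 1*2357 = ((120 + 1620) + (19/3 - 28)) - 1*2357 = (1740 - 65/3) - 2357 = 5155/3 - 2357 = -1916/3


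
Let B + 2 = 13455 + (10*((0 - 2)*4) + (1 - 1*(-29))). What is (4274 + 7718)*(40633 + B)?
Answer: 647999712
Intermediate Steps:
B = 13403 (B = -2 + (13455 + (10*((0 - 2)*4) + (1 - 1*(-29)))) = -2 + (13455 + (10*(-2*4) + (1 + 29))) = -2 + (13455 + (10*(-8) + 30)) = -2 + (13455 + (-80 + 30)) = -2 + (13455 - 50) = -2 + 13405 = 13403)
(4274 + 7718)*(40633 + B) = (4274 + 7718)*(40633 + 13403) = 11992*54036 = 647999712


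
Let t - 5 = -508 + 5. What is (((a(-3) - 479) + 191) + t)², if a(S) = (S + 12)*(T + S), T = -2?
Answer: 690561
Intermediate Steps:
a(S) = (-2 + S)*(12 + S) (a(S) = (S + 12)*(-2 + S) = (12 + S)*(-2 + S) = (-2 + S)*(12 + S))
t = -498 (t = 5 + (-508 + 5) = 5 - 503 = -498)
(((a(-3) - 479) + 191) + t)² = ((((-24 + (-3)² + 10*(-3)) - 479) + 191) - 498)² = ((((-24 + 9 - 30) - 479) + 191) - 498)² = (((-45 - 479) + 191) - 498)² = ((-524 + 191) - 498)² = (-333 - 498)² = (-831)² = 690561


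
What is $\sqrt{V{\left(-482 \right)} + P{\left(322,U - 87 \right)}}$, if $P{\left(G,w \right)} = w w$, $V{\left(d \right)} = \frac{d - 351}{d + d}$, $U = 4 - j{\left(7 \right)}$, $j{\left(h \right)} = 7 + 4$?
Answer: $\frac{\sqrt{2053015617}}{482} \approx 94.005$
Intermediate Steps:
$j{\left(h \right)} = 11$
$U = -7$ ($U = 4 - 11 = -7$)
$V{\left(d \right)} = \frac{-351 + d}{2 d}$
$P{\left(G,w \right)} = w^{2}$
$\sqrt{V{\left(-482 \right)} + P{\left(322,U - 87 \right)}} = \sqrt{\frac{-351 - 482}{2 \left(-482\right)} + \left(-7 - 87\right)^{2}} = \sqrt{\frac{1}{2} \left(- \frac{1}{482}\right) \left(-833\right) + \left(-94\right)^{2}} = \sqrt{\frac{833}{964} + 8836} = \sqrt{\frac{8518737}{964}} = \frac{\sqrt{2053015617}}{482}$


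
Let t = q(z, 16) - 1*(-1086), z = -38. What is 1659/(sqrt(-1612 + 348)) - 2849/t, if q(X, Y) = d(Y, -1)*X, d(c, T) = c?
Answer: -2849/478 - 21*I*sqrt(79)/4 ≈ -5.9603 - 46.663*I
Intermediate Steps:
q(X, Y) = X*Y (q(X, Y) = Y*X = X*Y)
t = 478 (t = -38*16 - 1*(-1086) = -608 + 1086 = 478)
1659/(sqrt(-1612 + 348)) - 2849/t = 1659/(sqrt(-1612 + 348)) - 2849/478 = 1659/(sqrt(-1264)) - 2849*1/478 = 1659/((4*I*sqrt(79))) - 2849/478 = 1659*(-I*sqrt(79)/316) - 2849/478 = -21*I*sqrt(79)/4 - 2849/478 = -2849/478 - 21*I*sqrt(79)/4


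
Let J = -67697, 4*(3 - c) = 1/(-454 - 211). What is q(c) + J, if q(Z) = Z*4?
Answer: -45010524/665 ≈ -67685.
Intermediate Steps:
c = 7981/2660 (c = 3 - 1/(4*(-454 - 211)) = 3 - ¼/(-665) = 3 - ¼*(-1/665) = 3 + 1/2660 = 7981/2660 ≈ 3.0004)
q(Z) = 4*Z
q(c) + J = 4*(7981/2660) - 67697 = 7981/665 - 67697 = -45010524/665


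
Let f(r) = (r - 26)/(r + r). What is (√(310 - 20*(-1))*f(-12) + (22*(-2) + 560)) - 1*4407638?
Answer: -4407122 + 19*√330/12 ≈ -4.4071e+6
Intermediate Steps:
f(r) = (-26 + r)/(2*r) (f(r) = (-26 + r)/((2*r)) = (-26 + r)*(1/(2*r)) = (-26 + r)/(2*r))
(√(310 - 20*(-1))*f(-12) + (22*(-2) + 560)) - 1*4407638 = (√(310 - 20*(-1))*((½)*(-26 - 12)/(-12)) + (22*(-2) + 560)) - 1*4407638 = (√(310 + 20)*((½)*(-1/12)*(-38)) + (-44 + 560)) - 4407638 = (√330*(19/12) + 516) - 4407638 = (19*√330/12 + 516) - 4407638 = (516 + 19*√330/12) - 4407638 = -4407122 + 19*√330/12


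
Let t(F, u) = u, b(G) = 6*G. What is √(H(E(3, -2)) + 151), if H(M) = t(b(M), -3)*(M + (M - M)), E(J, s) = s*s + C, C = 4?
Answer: √127 ≈ 11.269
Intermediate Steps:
E(J, s) = 4 + s² (E(J, s) = s*s + 4 = s² + 4 = 4 + s²)
H(M) = -3*M (H(M) = -3*(M + (M - M)) = -3*(M + 0) = -3*M)
√(H(E(3, -2)) + 151) = √(-3*(4 + (-2)²) + 151) = √(-3*(4 + 4) + 151) = √(-3*8 + 151) = √(-24 + 151) = √127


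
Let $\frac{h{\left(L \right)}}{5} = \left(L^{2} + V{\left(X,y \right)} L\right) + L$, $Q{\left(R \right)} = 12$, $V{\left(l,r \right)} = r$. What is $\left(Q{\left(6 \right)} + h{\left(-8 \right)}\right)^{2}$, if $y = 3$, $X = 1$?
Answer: $29584$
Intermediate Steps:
$h{\left(L \right)} = 5 L^{2} + 20 L$ ($h{\left(L \right)} = 5 \left(\left(L^{2} + 3 L\right) + L\right) = 5 \left(L^{2} + 4 L\right) = 5 L^{2} + 20 L$)
$\left(Q{\left(6 \right)} + h{\left(-8 \right)}\right)^{2} = \left(12 + 5 \left(-8\right) \left(4 - 8\right)\right)^{2} = \left(12 + 5 \left(-8\right) \left(-4\right)\right)^{2} = \left(12 + 160\right)^{2} = 172^{2} = 29584$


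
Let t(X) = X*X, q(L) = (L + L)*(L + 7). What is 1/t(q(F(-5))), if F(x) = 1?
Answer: 1/256 ≈ 0.0039063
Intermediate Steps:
q(L) = 2*L*(7 + L) (q(L) = (2*L)*(7 + L) = 2*L*(7 + L))
t(X) = X²
1/t(q(F(-5))) = 1/((2*1*(7 + 1))²) = 1/((2*1*8)²) = 1/(16²) = 1/256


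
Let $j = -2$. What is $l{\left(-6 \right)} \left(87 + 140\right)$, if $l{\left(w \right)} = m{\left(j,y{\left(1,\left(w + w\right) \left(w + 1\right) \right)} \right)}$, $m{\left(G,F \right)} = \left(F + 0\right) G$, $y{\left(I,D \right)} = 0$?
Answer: $0$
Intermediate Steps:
$m{\left(G,F \right)} = F G$
$l{\left(w \right)} = 0$ ($l{\left(w \right)} = 0 \left(-2\right) = 0$)
$l{\left(-6 \right)} \left(87 + 140\right) = 0 \left(87 + 140\right) = 0 \cdot 227 = 0$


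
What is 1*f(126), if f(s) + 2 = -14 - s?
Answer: -142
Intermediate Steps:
f(s) = -16 - s (f(s) = -2 + (-14 - s) = -16 - s)
1*f(126) = 1*(-16 - 1*126) = 1*(-16 - 126) = 1*(-142) = -142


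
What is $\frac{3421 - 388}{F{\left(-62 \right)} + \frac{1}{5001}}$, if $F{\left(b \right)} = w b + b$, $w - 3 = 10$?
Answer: $- \frac{15168033}{4340867} \approx -3.4942$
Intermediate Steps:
$w = 13$ ($w = 3 + 10 = 13$)
$F{\left(b \right)} = 14 b$ ($F{\left(b \right)} = 13 b + b = 14 b$)
$\frac{3421 - 388}{F{\left(-62 \right)} + \frac{1}{5001}} = \frac{3421 - 388}{14 \left(-62\right) + \frac{1}{5001}} = \frac{3033}{-868 + \frac{1}{5001}} = \frac{3033}{- \frac{4340867}{5001}} = 3033 \left(- \frac{5001}{4340867}\right) = - \frac{15168033}{4340867}$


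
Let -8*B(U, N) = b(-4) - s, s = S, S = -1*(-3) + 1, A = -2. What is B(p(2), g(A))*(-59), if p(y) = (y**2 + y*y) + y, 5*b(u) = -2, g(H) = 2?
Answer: -649/20 ≈ -32.450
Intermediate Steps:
b(u) = -2/5 (b(u) = (1/5)*(-2) = -2/5)
p(y) = y + 2*y**2 (p(y) = (y**2 + y**2) + y = 2*y**2 + y = y + 2*y**2)
S = 4 (S = 3 + 1 = 4)
s = 4
B(U, N) = 11/20 (B(U, N) = -(-2/5 - 1*4)/8 = -(-2/5 - 4)/8 = -1/8*(-22/5) = 11/20)
B(p(2), g(A))*(-59) = (11/20)*(-59) = -649/20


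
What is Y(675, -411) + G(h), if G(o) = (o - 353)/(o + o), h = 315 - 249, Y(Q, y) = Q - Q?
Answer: -287/132 ≈ -2.1742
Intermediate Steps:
Y(Q, y) = 0
h = 66
G(o) = (-353 + o)/(2*o) (G(o) = (-353 + o)/((2*o)) = (-353 + o)*(1/(2*o)) = (-353 + o)/(2*o))
Y(675, -411) + G(h) = 0 + (½)*(-353 + 66)/66 = 0 + (½)*(1/66)*(-287) = 0 - 287/132 = -287/132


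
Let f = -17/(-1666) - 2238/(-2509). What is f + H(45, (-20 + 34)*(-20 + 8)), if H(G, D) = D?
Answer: -41086343/245882 ≈ -167.10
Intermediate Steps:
f = 221833/245882 (f = -17*(-1/1666) - 2238*(-1/2509) = 1/98 + 2238/2509 = 221833/245882 ≈ 0.90219)
f + H(45, (-20 + 34)*(-20 + 8)) = 221833/245882 + (-20 + 34)*(-20 + 8) = 221833/245882 + 14*(-12) = 221833/245882 - 168 = -41086343/245882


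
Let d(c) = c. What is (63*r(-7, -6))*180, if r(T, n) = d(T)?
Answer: -79380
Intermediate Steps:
r(T, n) = T
(63*r(-7, -6))*180 = (63*(-7))*180 = -441*180 = -79380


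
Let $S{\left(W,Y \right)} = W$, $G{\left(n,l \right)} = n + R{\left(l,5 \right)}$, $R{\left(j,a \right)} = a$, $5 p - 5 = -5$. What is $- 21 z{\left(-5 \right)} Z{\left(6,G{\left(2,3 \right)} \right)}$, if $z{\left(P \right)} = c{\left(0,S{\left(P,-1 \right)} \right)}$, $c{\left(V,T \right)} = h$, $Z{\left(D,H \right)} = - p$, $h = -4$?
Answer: $0$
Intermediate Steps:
$p = 0$ ($p = 1 + \frac{1}{5} \left(-5\right) = 1 - 1 = 0$)
$G{\left(n,l \right)} = 5 + n$ ($G{\left(n,l \right)} = n + 5 = 5 + n$)
$Z{\left(D,H \right)} = 0$ ($Z{\left(D,H \right)} = \left(-1\right) 0 = 0$)
$c{\left(V,T \right)} = -4$
$z{\left(P \right)} = -4$
$- 21 z{\left(-5 \right)} Z{\left(6,G{\left(2,3 \right)} \right)} = \left(-21\right) \left(-4\right) 0 = 84 \cdot 0 = 0$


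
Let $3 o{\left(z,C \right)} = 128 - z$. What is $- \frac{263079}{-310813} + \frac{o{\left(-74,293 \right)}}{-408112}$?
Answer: $\frac{161017153159}{190269772584} \approx 0.84626$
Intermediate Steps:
$o{\left(z,C \right)} = \frac{128}{3} - \frac{z}{3}$ ($o{\left(z,C \right)} = \frac{128 - z}{3} = \frac{128}{3} - \frac{z}{3}$)
$- \frac{263079}{-310813} + \frac{o{\left(-74,293 \right)}}{-408112} = - \frac{263079}{-310813} + \frac{\frac{128}{3} - - \frac{74}{3}}{-408112} = \left(-263079\right) \left(- \frac{1}{310813}\right) + \left(\frac{128}{3} + \frac{74}{3}\right) \left(- \frac{1}{408112}\right) = \frac{263079}{310813} + \frac{202}{3} \left(- \frac{1}{408112}\right) = \frac{263079}{310813} - \frac{101}{612168} = \frac{161017153159}{190269772584}$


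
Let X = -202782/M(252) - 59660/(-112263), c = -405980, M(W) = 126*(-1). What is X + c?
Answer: -105923531341/261947 ≈ -4.0437e+5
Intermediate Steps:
M(W) = -126
X = 421711719/261947 (X = -202782/(-126) - 59660/(-112263) = -202782*(-1/126) - 59660*(-1/112263) = 33797/21 + 59660/112263 = 421711719/261947 ≈ 1609.9)
X + c = 421711719/261947 - 405980 = -105923531341/261947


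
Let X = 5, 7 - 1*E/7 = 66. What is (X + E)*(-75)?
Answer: 30600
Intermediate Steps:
E = -413 (E = 49 - 7*66 = 49 - 462 = -413)
(X + E)*(-75) = (5 - 413)*(-75) = -408*(-75) = 30600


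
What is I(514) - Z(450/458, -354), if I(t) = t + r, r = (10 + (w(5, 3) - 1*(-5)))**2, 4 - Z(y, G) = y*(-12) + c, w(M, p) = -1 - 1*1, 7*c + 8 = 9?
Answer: 1069766/1603 ≈ 667.35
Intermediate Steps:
c = 1/7 (c = -8/7 + (1/7)*9 = -8/7 + 9/7 = 1/7 ≈ 0.14286)
w(M, p) = -2 (w(M, p) = -1 - 1 = -2)
Z(y, G) = 27/7 + 12*y (Z(y, G) = 4 - (y*(-12) + 1/7) = 4 - (-12*y + 1/7) = 4 - (1/7 - 12*y) = 4 + (-1/7 + 12*y) = 27/7 + 12*y)
r = 169 (r = (10 + (-2 - 1*(-5)))**2 = (10 + (-2 + 5))**2 = (10 + 3)**2 = 13**2 = 169)
I(t) = 169 + t (I(t) = t + 169 = 169 + t)
I(514) - Z(450/458, -354) = (169 + 514) - (27/7 + 12*(450/458)) = 683 - (27/7 + 12*(450*(1/458))) = 683 - (27/7 + 12*(225/229)) = 683 - (27/7 + 2700/229) = 683 - 1*25083/1603 = 683 - 25083/1603 = 1069766/1603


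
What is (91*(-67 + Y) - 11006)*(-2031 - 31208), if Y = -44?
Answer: 701575573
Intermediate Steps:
(91*(-67 + Y) - 11006)*(-2031 - 31208) = (91*(-67 - 44) - 11006)*(-2031 - 31208) = (91*(-111) - 11006)*(-33239) = (-10101 - 11006)*(-33239) = -21107*(-33239) = 701575573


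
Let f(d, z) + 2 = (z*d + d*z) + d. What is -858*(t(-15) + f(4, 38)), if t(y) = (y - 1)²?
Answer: -482196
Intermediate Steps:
f(d, z) = -2 + d + 2*d*z (f(d, z) = -2 + ((z*d + d*z) + d) = -2 + ((d*z + d*z) + d) = -2 + (2*d*z + d) = -2 + (d + 2*d*z) = -2 + d + 2*d*z)
t(y) = (-1 + y)²
-858*(t(-15) + f(4, 38)) = -858*((-1 - 15)² + (-2 + 4 + 2*4*38)) = -858*((-16)² + (-2 + 4 + 304)) = -858*(256 + 306) = -858*562 = -482196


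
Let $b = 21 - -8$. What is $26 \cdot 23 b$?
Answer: $17342$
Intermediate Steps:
$b = 29$ ($b = 21 + 8 = 29$)
$26 \cdot 23 b = 26 \cdot 23 \cdot 29 = 598 \cdot 29 = 17342$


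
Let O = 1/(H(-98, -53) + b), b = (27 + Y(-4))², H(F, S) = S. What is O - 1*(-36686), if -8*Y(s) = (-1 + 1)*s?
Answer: 24799737/676 ≈ 36686.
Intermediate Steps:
Y(s) = 0 (Y(s) = -(-1 + 1)*s/8 = -0*s = -⅛*0 = 0)
b = 729 (b = (27 + 0)² = 27² = 729)
O = 1/676 (O = 1/(-53 + 729) = 1/676 ≈ 0.0014793)
O - 1*(-36686) = 1/676 - 1*(-36686) = 1/676 + 36686 = 24799737/676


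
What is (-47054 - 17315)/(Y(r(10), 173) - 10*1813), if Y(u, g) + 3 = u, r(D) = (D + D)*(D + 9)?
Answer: 64369/17753 ≈ 3.6258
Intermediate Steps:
r(D) = 2*D*(9 + D) (r(D) = (2*D)*(9 + D) = 2*D*(9 + D))
Y(u, g) = -3 + u
(-47054 - 17315)/(Y(r(10), 173) - 10*1813) = (-47054 - 17315)/((-3 + 2*10*(9 + 10)) - 10*1813) = -64369/((-3 + 2*10*19) - 18130) = -64369/((-3 + 380) - 18130) = -64369/(377 - 18130) = -64369/(-17753) = -64369*(-1/17753) = 64369/17753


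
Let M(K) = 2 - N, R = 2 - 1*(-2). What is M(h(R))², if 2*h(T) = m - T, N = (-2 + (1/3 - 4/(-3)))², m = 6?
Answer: 289/81 ≈ 3.5679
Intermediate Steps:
N = ⅑ (N = (-2 + (1*(⅓) - 4*(-⅓)))² = (-2 + (⅓ + 4/3))² = (-2 + 5/3)² = (-⅓)² = ⅑ ≈ 0.11111)
R = 4 (R = 2 + 2 = 4)
h(T) = 3 - T/2 (h(T) = (6 - T)/2 = 3 - T/2)
M(K) = 17/9 (M(K) = 2 - 1*⅑ = 2 - ⅑ = 17/9)
M(h(R))² = (17/9)² = 289/81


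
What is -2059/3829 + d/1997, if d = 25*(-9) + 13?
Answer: -4923571/7646513 ≈ -0.64390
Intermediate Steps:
d = -212 (d = -225 + 13 = -212)
-2059/3829 + d/1997 = -2059/3829 - 212/1997 = -4923571/7646513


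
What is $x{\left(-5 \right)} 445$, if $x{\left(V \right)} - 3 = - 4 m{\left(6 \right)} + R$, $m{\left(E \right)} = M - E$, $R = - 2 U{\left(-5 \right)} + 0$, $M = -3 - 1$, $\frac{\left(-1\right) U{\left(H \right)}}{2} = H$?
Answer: $10235$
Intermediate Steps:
$U{\left(H \right)} = - 2 H$
$M = -4$ ($M = -3 - 1 = -4$)
$R = -20$ ($R = - 2 \left(\left(-2\right) \left(-5\right)\right) + 0 = \left(-2\right) 10 + 0 = -20 + 0 = -20$)
$m{\left(E \right)} = -4 - E$
$x{\left(V \right)} = 23$ ($x{\left(V \right)} = 3 - \left(20 + 4 \left(-4 - 6\right)\right) = 3 - -20 = 3 + \left(40 - 20\right) = 3 + 20 = 23$)
$x{\left(-5 \right)} 445 = 23 \cdot 445 = 10235$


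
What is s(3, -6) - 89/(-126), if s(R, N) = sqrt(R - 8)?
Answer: 89/126 + I*sqrt(5) ≈ 0.70635 + 2.2361*I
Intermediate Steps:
s(R, N) = sqrt(-8 + R)
s(3, -6) - 89/(-126) = sqrt(-8 + 3) - 89/(-126) = sqrt(-5) - 89*(-1/126) = I*sqrt(5) + 89/126 = 89/126 + I*sqrt(5)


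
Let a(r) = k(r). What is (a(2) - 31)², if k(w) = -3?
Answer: 1156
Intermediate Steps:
a(r) = -3
(a(2) - 31)² = (-3 - 31)² = (-34)² = 1156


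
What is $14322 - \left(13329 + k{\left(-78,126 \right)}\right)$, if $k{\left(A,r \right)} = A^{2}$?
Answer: $-5091$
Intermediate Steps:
$14322 - \left(13329 + k{\left(-78,126 \right)}\right) = 14322 - \left(13329 + \left(-78\right)^{2}\right) = 14322 - \left(13329 + 6084\right) = 14322 - 19413 = -5091$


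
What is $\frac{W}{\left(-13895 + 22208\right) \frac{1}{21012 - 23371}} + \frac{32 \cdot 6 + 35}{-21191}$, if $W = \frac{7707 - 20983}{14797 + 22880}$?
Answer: $\frac{592563097517}{6637209821091} \approx 0.089279$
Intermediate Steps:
$W = - \frac{13276}{37677} \approx -0.35236$
$\frac{W}{\left(-13895 + 22208\right) \frac{1}{21012 - 23371}} + \frac{32 \cdot 6 + 35}{-21191} = - \frac{13276}{37677 \frac{-13895 + 22208}{21012 - 23371}} + \frac{32 \cdot 6 + 35}{-21191} = - \frac{13276}{37677 \frac{8313}{-2359}} + \left(192 + 35\right) \left(- \frac{1}{21191}\right) = - \frac{13276}{37677 \cdot 8313 \left(- \frac{1}{2359}\right)} + 227 \left(- \frac{1}{21191}\right) = - \frac{13276}{37677 \left(- \frac{8313}{2359}\right)} - \frac{227}{21191} = \left(- \frac{13276}{37677}\right) \left(- \frac{2359}{8313}\right) - \frac{227}{21191} = \frac{31318084}{313208901} - \frac{227}{21191} = \frac{592563097517}{6637209821091}$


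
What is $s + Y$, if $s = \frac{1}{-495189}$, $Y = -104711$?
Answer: $- \frac{51851735380}{495189} \approx -1.0471 \cdot 10^{5}$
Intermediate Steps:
$s = - \frac{1}{495189} \approx -2.0194 \cdot 10^{-6}$
$s + Y = - \frac{1}{495189} - 104711 = - \frac{51851735380}{495189}$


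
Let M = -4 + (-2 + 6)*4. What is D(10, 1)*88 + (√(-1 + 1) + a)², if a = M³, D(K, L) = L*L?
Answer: 2986072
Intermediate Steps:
D(K, L) = L²
M = 12 (M = -4 + 4*4 = -4 + 16 = 12)
a = 1728 (a = 12³ = 1728)
D(10, 1)*88 + (√(-1 + 1) + a)² = 1²*88 + (√(-1 + 1) + 1728)² = 1*88 + (√0 + 1728)² = 88 + (0 + 1728)² = 88 + 1728² = 88 + 2985984 = 2986072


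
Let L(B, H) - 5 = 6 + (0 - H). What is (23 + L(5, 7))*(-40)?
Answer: -1080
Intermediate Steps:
L(B, H) = 11 - H (L(B, H) = 5 + (6 + (0 - H)) = 5 + (6 - H) = 11 - H)
(23 + L(5, 7))*(-40) = (23 + (11 - 1*7))*(-40) = (23 + (11 - 7))*(-40) = (23 + 4)*(-40) = 27*(-40) = -1080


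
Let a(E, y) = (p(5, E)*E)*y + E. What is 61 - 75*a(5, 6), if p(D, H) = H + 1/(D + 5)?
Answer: -11789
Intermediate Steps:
p(D, H) = H + 1/(5 + D)
a(E, y) = E + E*y*(1/10 + E) (a(E, y) = (((1 + 5*E + 5*E)/(5 + 5))*E)*y + E = (((1 + 10*E)/10)*E)*y + E = ((1/10 + E)*E)*y + E = (E*(1/10 + E))*y + E = E*y*(1/10 + E) + E = E + E*y*(1/10 + E))
61 - 75*a(5, 6) = 61 - 15*5*(10 + 6*(1 + 10*5))/2 = 61 - 15*5*(10 + 6*(1 + 50))/2 = 61 - 15*5*(10 + 6*51)/2 = 61 - 15*5*(10 + 306)/2 = 61 - 15*5*316/2 = 61 - 75*158 = 61 - 11850 = -11789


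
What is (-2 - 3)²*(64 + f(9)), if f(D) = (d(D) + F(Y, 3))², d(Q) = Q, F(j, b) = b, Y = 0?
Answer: 5200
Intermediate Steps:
f(D) = (3 + D)² (f(D) = (D + 3)² = (3 + D)²)
(-2 - 3)²*(64 + f(9)) = (-2 - 3)²*(64 + (3 + 9)²) = (-5)²*(64 + 12²) = 25*(64 + 144) = 25*208 = 5200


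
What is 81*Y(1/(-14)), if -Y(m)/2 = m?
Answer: 81/7 ≈ 11.571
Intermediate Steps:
Y(m) = -2*m
81*Y(1/(-14)) = 81*(-2/(-14)) = 81*(-2*(-1/14)) = 81*(⅐) = 81/7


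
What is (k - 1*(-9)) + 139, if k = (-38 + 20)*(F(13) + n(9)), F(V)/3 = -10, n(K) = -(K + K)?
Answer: 1012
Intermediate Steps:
n(K) = -2*K
F(V) = -30 (F(V) = 3*(-10) = -30)
k = 864 (k = (-38 + 20)*(-30 - 2*9) = -18*(-30 - 18) = -18*(-48) = 864)
(k - 1*(-9)) + 139 = (864 - 1*(-9)) + 139 = (864 + 9) + 139 = 873 + 139 = 1012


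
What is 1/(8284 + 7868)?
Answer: 1/16152 ≈ 6.1912e-5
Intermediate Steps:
1/(8284 + 7868) = 1/16152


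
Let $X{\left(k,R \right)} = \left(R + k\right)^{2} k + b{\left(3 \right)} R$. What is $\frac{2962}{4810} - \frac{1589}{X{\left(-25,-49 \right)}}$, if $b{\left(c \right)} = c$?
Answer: $\frac{206788152}{329598035} \approx 0.62739$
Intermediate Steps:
$X{\left(k,R \right)} = 3 R + k \left(R + k\right)^{2}$ ($X{\left(k,R \right)} = \left(R + k\right)^{2} k + 3 R = k \left(R + k\right)^{2} + 3 R = 3 R + k \left(R + k\right)^{2}$)
$\frac{2962}{4810} - \frac{1589}{X{\left(-25,-49 \right)}} = \frac{2962}{4810} - \frac{1589}{3 \left(-49\right) - 25 \left(-49 - 25\right)^{2}} = 2962 \cdot \frac{1}{4810} - \frac{1589}{-147 - 25 \left(-74\right)^{2}} = \frac{1481}{2405} - \frac{1589}{-147 - 136900} = \frac{1481}{2405} - \frac{1589}{-137047} = \frac{1481}{2405} - - \frac{1589}{137047} = \frac{1481}{2405} + \frac{1589}{137047} = \frac{206788152}{329598035}$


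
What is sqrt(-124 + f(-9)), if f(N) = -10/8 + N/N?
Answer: I*sqrt(497)/2 ≈ 11.147*I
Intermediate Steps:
f(N) = -1/4 (f(N) = -10*1/8 + 1 = -5/4 + 1 = -1/4)
sqrt(-124 + f(-9)) = sqrt(-124 - 1/4) = sqrt(-497/4) = I*sqrt(497)/2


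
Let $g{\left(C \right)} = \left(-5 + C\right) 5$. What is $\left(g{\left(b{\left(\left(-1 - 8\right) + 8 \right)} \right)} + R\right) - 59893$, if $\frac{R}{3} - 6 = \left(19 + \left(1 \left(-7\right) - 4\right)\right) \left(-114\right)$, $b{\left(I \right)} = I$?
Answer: $-62641$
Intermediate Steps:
$g{\left(C \right)} = -25 + 5 C$
$R = -2718$ ($R = 18 + 3 \left(19 + \left(1 \left(-7\right) - 4\right)\right) \left(-114\right) = 18 + 3 \left(19 - 11\right) \left(-114\right) = 18 + 3 \cdot 8 \left(-114\right) = 18 + 3 \left(-912\right) = 18 - 2736 = -2718$)
$\left(g{\left(b{\left(\left(-1 - 8\right) + 8 \right)} \right)} + R\right) - 59893 = \left(\left(-25 + 5 \left(\left(-1 - 8\right) + 8\right)\right) - 2718\right) - 59893 = \left(\left(-25 + 5 \left(-9 + 8\right)\right) - 2718\right) - 59893 = \left(\left(-25 + 5 \left(-1\right)\right) - 2718\right) - 59893 = \left(\left(-25 - 5\right) - 2718\right) - 59893 = \left(-30 - 2718\right) - 59893 = -2748 - 59893 = -62641$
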